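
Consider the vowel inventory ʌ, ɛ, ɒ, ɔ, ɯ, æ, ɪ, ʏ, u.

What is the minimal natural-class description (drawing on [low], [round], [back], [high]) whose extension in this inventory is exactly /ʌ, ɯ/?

Every target segment is [+back], [-round]; each remaining inventory member fails at least one of these. Each conjunct is needed — [-round] alone would also admit /ɛ, æ, ɪ/; [+back] alone would also admit /ɒ, ɔ, u/ — and no other single listed feature has exactly this extension, so two is the minimum.

[+back, -round]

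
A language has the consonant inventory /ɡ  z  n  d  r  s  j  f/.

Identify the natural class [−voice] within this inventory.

s, f

The feature [voice] marks segments produced with vocal-fold vibration. In this inventory /s, f/ lack that property, so they are [−voice]; /ɡ, z, n, d, r, j/ are [+voice].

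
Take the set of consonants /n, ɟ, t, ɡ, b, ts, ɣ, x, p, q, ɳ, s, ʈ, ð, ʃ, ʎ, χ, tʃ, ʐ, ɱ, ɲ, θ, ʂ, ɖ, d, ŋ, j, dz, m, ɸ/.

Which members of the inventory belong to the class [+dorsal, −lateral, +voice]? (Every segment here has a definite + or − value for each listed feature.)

Checking each segment against [+dorsal], [−lateral], [+voice]: /ɟ/ (voiced palatal stop), /ɡ/ (voiced velar stop), /ɣ/ (voiced velar fricative), /ɲ/ (palatal nasal), /ŋ/ (velar nasal), /j/ (palatal glide) satisfy every feature; every other segment in the inventory fails at least one.

ɟ, ɡ, ɣ, ɲ, ŋ, j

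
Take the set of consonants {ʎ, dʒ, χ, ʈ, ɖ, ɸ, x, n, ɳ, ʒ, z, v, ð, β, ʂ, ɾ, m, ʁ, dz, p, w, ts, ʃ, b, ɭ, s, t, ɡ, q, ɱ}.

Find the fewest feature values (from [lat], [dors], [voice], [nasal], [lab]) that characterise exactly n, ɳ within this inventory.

/n, ɳ/ are all [+nasal], [-labial], and no other segment in the inventory matches both values. Dropping any one of them over-generates: [-labial] alone would also admit /ʎ, dʒ, χ, ʈ, …/; [+nasal] alone would also admit /m, ɱ/. No other single listed feature picks out exactly this set either, so fewer than two features will not do.

[+nasal, -lab]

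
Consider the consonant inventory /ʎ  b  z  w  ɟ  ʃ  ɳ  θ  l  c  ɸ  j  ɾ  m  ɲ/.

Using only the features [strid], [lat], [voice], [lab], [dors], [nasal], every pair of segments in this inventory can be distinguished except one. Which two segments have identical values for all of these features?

ɟ, j

On the given features, /ɟ/ and /j/ have an identical profile: [−strident], [−lateral], [+voice], [−labial], [+dorsal], [−nasal]. No other two segments in the inventory coincide on all 6 features. (They do differ in [sonorant] and [continuant], which are not among the given features.)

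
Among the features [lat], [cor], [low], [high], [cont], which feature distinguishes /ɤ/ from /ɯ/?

[high]

/ɤ/ (mid back unrounded tense vowel) and /ɯ/ (high back unrounded vowel) agree on [−lateral], [−coronal], [−low], [+continuant]. They differ on [high] (/ɤ/ [−], /ɯ/ [+]).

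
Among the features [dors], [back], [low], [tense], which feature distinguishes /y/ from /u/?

[back]

The two segments share [+dorsal], [−low], [+tense]. The only feature from the list on which they differ: /y/ is [−back] while /u/ is [+back].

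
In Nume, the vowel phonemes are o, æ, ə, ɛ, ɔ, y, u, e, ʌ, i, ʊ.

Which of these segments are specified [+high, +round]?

y, u, ʊ

Checking each segment against [+high], [+round]: /y/ (high front rounded tense vowel), /u/ (high back rounded tense vowel), /ʊ/ (high back rounded lax vowel) satisfy every feature; every other segment in the inventory fails at least one.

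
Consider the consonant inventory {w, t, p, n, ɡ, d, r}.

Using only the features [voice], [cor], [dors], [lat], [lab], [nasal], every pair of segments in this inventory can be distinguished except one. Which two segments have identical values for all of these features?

d, r

Both /d/ and /r/ are [+voice], [+coronal], [−dorsal], [−lateral], [−labial], [−nasal]. Since the list omits [sonorant] and [continuant] — which do distinguish the voiced alveolar stop from the alveolar trill — this pair collapses; all other pairs remain distinct.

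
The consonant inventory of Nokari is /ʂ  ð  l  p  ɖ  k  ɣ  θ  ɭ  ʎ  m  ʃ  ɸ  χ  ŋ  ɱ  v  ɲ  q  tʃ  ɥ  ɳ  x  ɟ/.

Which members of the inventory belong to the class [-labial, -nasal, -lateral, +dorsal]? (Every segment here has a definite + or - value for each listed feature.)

k, ɣ, χ, q, x, ɟ

Eliminate segments failing any feature: /ʂ, ð, ɖ, θ, ʃ, tʃ/ are [-dorsal]; /l, ɭ, ʎ/ are [+lateral]; /p, m, ɸ, ɱ, v, ɥ/ are [+labial]; /ŋ, ɲ, ɳ/ are [+nasal]. The remaining /k, ɣ, χ, q, x, ɟ/ satisfy [-labial], [-nasal], [-lateral], [+dorsal].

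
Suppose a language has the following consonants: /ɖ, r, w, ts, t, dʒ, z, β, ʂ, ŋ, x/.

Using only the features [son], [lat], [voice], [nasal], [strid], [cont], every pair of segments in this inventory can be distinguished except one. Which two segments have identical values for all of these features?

r, w

Both /r/ and /w/ are [+sonorant], [-lateral], [+voice], [-nasal], [-strident], [+continuant]. Since the list omits [labial], [round], [coronal] and [dorsal] — which do distinguish the alveolar trill from the labial-velar glide — this pair collapses; all other pairs remain distinct.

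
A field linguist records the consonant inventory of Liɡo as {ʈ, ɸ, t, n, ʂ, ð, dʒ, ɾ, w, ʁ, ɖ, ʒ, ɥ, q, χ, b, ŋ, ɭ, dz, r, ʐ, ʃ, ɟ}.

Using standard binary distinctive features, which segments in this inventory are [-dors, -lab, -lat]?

Eliminate segments failing any feature: /ɸ, b/ are [+labial]; /w, ʁ, ɥ, q, χ, ŋ, ɟ/ are [+dorsal]; /ɭ/ is [+lateral]. The remaining /ʈ, t, n, ʂ, ð, dʒ, ɾ, ɖ, ʒ, dz, r, ʐ, ʃ/ satisfy [-dorsal], [-labial], [-lateral].

ʈ, t, n, ʂ, ð, dʒ, ɾ, ɖ, ʒ, dz, r, ʐ, ʃ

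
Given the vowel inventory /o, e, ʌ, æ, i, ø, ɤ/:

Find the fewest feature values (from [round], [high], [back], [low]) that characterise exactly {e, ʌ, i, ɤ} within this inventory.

/e, ʌ, i, ɤ/ are all [-low], [-round], and no other segment in the inventory matches both values. Dropping any one of them over-generates: [-round] alone would also admit /æ/; [-low] alone would also admit /o, ø/. No other single listed feature picks out exactly this set either, so fewer than two features will not do.

[-low, -round]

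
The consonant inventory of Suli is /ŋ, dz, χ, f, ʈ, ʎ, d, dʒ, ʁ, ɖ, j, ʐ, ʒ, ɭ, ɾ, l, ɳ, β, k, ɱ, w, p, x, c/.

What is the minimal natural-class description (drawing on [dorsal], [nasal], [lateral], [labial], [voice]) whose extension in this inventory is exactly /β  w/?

Every target segment is [+voice], [-nasal], [+labial]; each remaining inventory member fails at least one of these. Each conjunct is needed — [-nasal, +labial] alone would also admit /f, p/; [+voice, +labial] alone would also admit /ɱ/; [+voice, -nasal] alone would also admit /dz, ʎ, d, dʒ, …/ — and no other combination of two listed features has exactly this extension, so three is the minimum.

[+voice, -nasal, +labial]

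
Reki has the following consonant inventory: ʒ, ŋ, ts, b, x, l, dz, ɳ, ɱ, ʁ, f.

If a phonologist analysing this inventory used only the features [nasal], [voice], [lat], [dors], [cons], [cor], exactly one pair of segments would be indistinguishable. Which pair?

On the given features, /ʒ/ and /dz/ have an identical profile: [−nasal], [+voice], [−lateral], [−dorsal], [+consonantal], [+coronal]. No other two segments in the inventory coincide on all 6 features. (They do differ in [continuant], [anterior] and [distributed], which are not among the given features.)

ʒ, dz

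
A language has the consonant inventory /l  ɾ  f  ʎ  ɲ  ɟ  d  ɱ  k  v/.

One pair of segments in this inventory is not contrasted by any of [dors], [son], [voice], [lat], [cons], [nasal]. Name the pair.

Both /d/ and /v/ are [-dorsal], [-sonorant], [+voice], [-lateral], [+consonantal], [-nasal]. Since the list omits [continuant], [labial] and [coronal] — which do distinguish the voiced alveolar stop from the voiced labiodental fricative — this pair collapses; all other pairs remain distinct.

d, v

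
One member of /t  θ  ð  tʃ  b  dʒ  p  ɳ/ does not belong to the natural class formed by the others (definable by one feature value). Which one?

/dʒ, tʃ, ð, t, θ, b, p/ are all [−sonorant], but /ɳ/ (retroflex nasal) is [+sonorant]. No other single segment can be removed to leave a set sharing one feature value that the removed segment lacks, so /ɳ/ is the odd one out.

ɳ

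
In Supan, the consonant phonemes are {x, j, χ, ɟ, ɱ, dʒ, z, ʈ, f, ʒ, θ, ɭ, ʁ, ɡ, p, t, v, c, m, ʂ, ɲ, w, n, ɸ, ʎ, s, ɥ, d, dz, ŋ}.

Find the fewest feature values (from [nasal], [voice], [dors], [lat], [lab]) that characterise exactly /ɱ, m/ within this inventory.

/ɱ, m/ are all [+nasal], [+labial], and no other segment in the inventory matches both values. Dropping any one of them over-generates: [+labial] alone would also admit /f, p, v, w, …/; [+nasal] alone would also admit /ɲ, n, ŋ/. No other single listed feature picks out exactly this set either, so fewer than two features will not do.

[+nasal, +lab]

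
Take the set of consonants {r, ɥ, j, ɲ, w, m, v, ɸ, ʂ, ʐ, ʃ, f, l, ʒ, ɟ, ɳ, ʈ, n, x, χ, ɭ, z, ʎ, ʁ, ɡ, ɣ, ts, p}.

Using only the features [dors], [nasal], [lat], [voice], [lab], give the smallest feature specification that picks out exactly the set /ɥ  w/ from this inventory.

[+lab, +dors]

Every target segment is [+labial], [+dorsal]; each remaining inventory member fails at least one of these. Each conjunct is needed — [+dorsal] alone would also admit /j, ɲ, ɟ, x, …/; [+labial] alone would also admit /m, v, ɸ, f, …/ — and no other single listed feature has exactly this extension, so two is the minimum.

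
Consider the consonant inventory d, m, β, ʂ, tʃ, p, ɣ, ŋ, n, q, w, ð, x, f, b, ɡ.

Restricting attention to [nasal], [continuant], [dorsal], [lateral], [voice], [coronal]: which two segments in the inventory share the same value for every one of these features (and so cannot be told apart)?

On the given features, /ɣ/ and /w/ have an identical profile: [-nasal], [+continuant], [+dorsal], [-lateral], [+voice], [-coronal]. No other two segments in the inventory coincide on all 6 features. (They do differ in [sonorant], [labial] and [round], which are not among the given features.)

ɣ, w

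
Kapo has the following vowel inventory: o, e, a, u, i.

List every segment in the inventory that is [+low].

a

The [+low] segments here are /a/; the remaining /o, e, u, i/ are [-low].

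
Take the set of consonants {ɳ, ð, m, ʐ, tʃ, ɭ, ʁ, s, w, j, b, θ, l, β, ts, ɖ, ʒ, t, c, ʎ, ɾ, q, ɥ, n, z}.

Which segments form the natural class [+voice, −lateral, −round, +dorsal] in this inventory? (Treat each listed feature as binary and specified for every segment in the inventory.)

Checking each segment against [+voice], [−lateral], [−round], [+dorsal]: /ʁ/ (voiced uvular fricative), /j/ (palatal glide) satisfy every feature; every other segment in the inventory fails at least one.

ʁ, j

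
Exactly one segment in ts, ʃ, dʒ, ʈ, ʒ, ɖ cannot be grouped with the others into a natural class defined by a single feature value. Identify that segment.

[anterior] groups all but one: /dʒ, ʈ, ʒ, ʃ, ɖ/ share [−anterior] while /ts/ (voiceless alveolar affricate) alone is [+anterior]. Removing any other segment would not leave a single-feature class that excludes it.

ts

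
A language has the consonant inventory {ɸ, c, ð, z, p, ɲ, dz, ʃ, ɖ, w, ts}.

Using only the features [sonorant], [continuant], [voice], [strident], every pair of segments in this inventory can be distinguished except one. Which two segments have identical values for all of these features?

p, c

Both /p/ and /c/ are [-sonorant], [-continuant], [-voice], [-strident]. Since the list omits [labial] and [dorsal] — which do distinguish the voiceless bilabial stop from the voiceless palatal stop — this pair collapses; all other pairs remain distinct.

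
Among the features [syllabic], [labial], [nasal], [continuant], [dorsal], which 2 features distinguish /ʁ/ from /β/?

[labial], [dorsal]

The two segments share [−syllabic], [−nasal], [+continuant]. The only features from the list on which they differ: /ʁ/ is [−labial] while /β/ is [+labial]; /ʁ/ is [+dorsal] while /β/ is [−dorsal].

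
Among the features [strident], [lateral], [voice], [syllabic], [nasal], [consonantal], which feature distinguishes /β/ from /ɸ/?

/β/ (voiced bilabial fricative) and /ɸ/ (voiceless bilabial fricative) agree on [-strident], [-lateral], [-syllabic], [-nasal], [+consonantal]. They differ on [voice] (/β/ [+], /ɸ/ [-]).

[voice]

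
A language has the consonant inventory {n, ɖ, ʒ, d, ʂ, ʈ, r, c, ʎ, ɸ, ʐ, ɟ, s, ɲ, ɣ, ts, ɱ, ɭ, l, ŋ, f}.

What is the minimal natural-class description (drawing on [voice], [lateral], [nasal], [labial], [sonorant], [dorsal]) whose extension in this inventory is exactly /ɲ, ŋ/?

[+nasal, +dorsal]

Every target segment is [+nasal], [+dorsal]; each remaining inventory member fails at least one of these. Each conjunct is needed — [+dorsal] alone would also admit /c, ʎ, ɟ, ɣ/; [+nasal] alone would also admit /n, ɱ/ — and no other single listed feature has exactly this extension, so two is the minimum.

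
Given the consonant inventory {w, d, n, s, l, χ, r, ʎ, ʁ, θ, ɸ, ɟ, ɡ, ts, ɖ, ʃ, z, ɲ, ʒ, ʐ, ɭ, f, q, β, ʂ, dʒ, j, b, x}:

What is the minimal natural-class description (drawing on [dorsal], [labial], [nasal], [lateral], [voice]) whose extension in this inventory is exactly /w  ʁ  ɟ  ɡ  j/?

[+voice, −nasal, −lateral, +dorsal]

Every target segment is [+voice], [−nasal], [−lateral], [+dorsal]; each remaining inventory member fails at least one of these. Each conjunct is needed — [−nasal, −lateral, +dorsal] alone would also admit /χ, q, x/; [+voice, −lateral, +dorsal] alone would also admit /ɲ/; [+voice, −nasal, +dorsal] alone would also admit /ʎ/; [+voice, −nasal, −lateral] alone would also admit /d, r, ɖ, z, …/ — and no other combination of three listed features has exactly this extension, so four is the minimum.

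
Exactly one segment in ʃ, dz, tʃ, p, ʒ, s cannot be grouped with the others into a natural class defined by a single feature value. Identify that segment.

/ʒ, tʃ, ʃ, dz, s/ are all [+strident], but /p/ (voiceless bilabial stop) is [-strident]. No other single segment can be removed to leave a set sharing one feature value that the removed segment lacks, so /p/ is the odd one out.

p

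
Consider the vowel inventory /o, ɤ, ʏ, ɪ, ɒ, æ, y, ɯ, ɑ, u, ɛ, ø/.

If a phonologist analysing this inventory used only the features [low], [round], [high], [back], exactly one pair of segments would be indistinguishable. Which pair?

ʏ, y

/ʏ/ (high front rounded lax vowel) and /y/ (high front rounded tense vowel) are both [-low], [+round], [+high], [-back], so none of the listed features separates them. (They do differ in [tense], which is not among the given features.) Every other pair in the inventory differs on at least one listed feature.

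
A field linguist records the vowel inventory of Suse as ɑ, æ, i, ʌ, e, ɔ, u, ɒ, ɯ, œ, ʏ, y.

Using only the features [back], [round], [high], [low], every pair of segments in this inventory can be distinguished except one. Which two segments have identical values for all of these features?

y, ʏ

/y/ (high front rounded tense vowel) and /ʏ/ (high front rounded lax vowel) are both [-back], [+round], [+high], [-low], so none of the listed features separates them. (They do differ in [tense], which is not among the given features.) Every other pair in the inventory differs on at least one listed feature.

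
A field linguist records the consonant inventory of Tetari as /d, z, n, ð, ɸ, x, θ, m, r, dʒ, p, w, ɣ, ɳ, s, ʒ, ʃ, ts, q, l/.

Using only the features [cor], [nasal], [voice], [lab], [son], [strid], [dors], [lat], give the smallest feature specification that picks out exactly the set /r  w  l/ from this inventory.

The class [+sonorant], [-nasal] has exactly /r, w, l/ as its extension in this inventory. No smaller conjunction from the listed features achieves this: [-nasal] alone would also admit /d, z, ð, ɸ, …/; [+sonorant] alone would also admit /n, m, ɳ/; and checking the remaining single features turns up none with this extension.

[+son, -nasal]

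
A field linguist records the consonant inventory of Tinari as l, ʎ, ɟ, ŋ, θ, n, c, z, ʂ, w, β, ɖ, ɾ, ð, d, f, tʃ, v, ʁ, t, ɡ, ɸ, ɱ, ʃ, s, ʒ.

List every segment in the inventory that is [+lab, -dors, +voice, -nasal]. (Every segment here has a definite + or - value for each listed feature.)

β, v

Checking each segment against [+labial], [-dorsal], [+voice], [-nasal]: /β/ (voiced bilabial fricative), /v/ (voiced labiodental fricative) satisfy every feature; every other segment in the inventory fails at least one.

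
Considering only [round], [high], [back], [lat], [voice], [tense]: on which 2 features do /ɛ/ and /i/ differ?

/ɛ/ is the mid front unrounded lax vowel and /i/ is the high front unrounded tense vowel. Both are [−round], [−back], [−lateral], [+voice]. /ɛ/ is [−high] while /i/ is [+high]; /ɛ/ is [−tense] while /i/ is [+tense], so the distinguishing features are [high], [tense].

[high], [tense]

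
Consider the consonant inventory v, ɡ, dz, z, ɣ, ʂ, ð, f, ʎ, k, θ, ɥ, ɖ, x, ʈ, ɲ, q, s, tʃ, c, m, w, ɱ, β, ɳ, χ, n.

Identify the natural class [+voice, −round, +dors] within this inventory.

ɡ, ɣ, ʎ, ɲ

The [+voice] segments are /v, ɡ, dz, z, ɣ, ð, ʎ, ɥ, ɖ, ɲ, m, w, ɱ, β, ɳ, n/.
Then [−round] gives /v, ɡ, dz, z, ɣ, ð, ʎ, ɖ, ɲ, m, ɱ, β, ɳ, n/.
Of those, [+dorsal] leaves /ɡ, ɣ, ʎ, ɲ/.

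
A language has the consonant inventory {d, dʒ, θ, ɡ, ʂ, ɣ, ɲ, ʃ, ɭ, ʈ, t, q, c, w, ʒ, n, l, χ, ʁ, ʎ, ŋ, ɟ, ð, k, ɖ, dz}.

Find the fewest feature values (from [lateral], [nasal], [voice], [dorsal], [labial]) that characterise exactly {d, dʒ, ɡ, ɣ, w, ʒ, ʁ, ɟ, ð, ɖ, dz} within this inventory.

/d, dʒ, ɡ, ɣ, w, ʒ, ʁ, ɟ, ð, ɖ, dz/ are all [+voice], [−nasal], [−lateral], and no other segment in the inventory matches all three values. Dropping any one of them over-generates: [−nasal, −lateral] alone would also admit /θ, ʂ, ʃ, ʈ, …/; [+voice, −lateral] alone would also admit /ɲ, n, ŋ/; [+voice, −nasal] alone would also admit /ɭ, l, ʎ/. No other combination of two listed features picks out exactly this set either, so fewer than three features will not do.

[+voice, −nasal, −lateral]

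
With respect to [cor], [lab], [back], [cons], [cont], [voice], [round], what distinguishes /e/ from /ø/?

[labial], [round]

The two segments share [−coronal], [−back], [−consonantal], [+continuant], [+voice]. The only features from the list on which they differ: /e/ is [−labial] while /ø/ is [+labial]; /e/ is [−round] while /ø/ is [+round].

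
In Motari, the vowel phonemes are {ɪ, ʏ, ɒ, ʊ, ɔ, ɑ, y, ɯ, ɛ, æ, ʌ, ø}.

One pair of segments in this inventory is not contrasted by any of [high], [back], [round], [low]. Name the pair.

ʏ, y

Both /ʏ/ and /y/ are [+high], [−back], [+round], [−low]. Since the list omits [tense] — which does distinguish the high front rounded lax vowel from the high front rounded tense vowel — this pair collapses; all other pairs remain distinct.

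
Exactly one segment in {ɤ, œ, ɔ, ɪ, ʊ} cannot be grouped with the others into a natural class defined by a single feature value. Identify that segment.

[tense] groups all but one: /ɪ, ɔ, œ, ʊ/ share [-tense] while /ɤ/ (mid back unrounded tense vowel) alone is [+tense]. Removing any other segment would not leave a single-feature class that excludes it.

ɤ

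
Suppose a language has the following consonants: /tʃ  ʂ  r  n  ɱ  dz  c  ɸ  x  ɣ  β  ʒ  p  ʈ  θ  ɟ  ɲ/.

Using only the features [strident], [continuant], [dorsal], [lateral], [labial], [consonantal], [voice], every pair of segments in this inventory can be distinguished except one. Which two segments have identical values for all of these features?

/ɲ/ (palatal nasal) and /ɟ/ (voiced palatal stop) are both [−strident], [−continuant], [+dorsal], [−lateral], [−labial], [+consonantal], [+voice], so none of the listed features separates them. (They do differ in [sonorant] and [nasal], which are not among the given features.) Every other pair in the inventory differs on at least one listed feature.

ɲ, ɟ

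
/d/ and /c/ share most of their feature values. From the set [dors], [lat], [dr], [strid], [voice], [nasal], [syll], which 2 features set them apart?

[voice], [dorsal]

The two segments share [−lateral], [−delayed release], [−strident], [−nasal], [−syllabic]. The only features from the list on which they differ: /d/ is [+voice] while /c/ is [−voice]; /d/ is [−dorsal] while /c/ is [+dorsal].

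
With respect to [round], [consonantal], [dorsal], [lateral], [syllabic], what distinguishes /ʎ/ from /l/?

/ʎ/ (palatal lateral approximant) and /l/ (alveolar lateral approximant) agree on [−round], [+consonantal], [+lateral], [−syllabic]. They differ on [dorsal] (/ʎ/ [+], /l/ [−]).

[dorsal]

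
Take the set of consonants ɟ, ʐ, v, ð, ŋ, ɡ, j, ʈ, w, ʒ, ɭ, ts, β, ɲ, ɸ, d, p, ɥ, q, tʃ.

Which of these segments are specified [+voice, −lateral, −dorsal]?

First, the [+voice] segments are /ɟ, ʐ, v, ð, ŋ, ɡ, j, w, ʒ, ɭ, β, ɲ, d, ɥ/.
Of those, [−lateral] gives /ɟ, ʐ, v, ð, ŋ, ɡ, j, w, ʒ, β, ɲ, d, ɥ/.
Among these, [−dorsal] leaves /ʐ, v, ð, ʒ, β, d/.

ʐ, v, ð, ʒ, β, d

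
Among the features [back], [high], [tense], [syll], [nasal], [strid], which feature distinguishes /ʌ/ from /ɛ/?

/ʌ/ (mid back unrounded lax vowel) and /ɛ/ (mid front unrounded lax vowel) agree on [−high], [−tense], [+syllabic], [−nasal], [−strident]. They differ on [back] (/ʌ/ [+], /ɛ/ [−]).

[back]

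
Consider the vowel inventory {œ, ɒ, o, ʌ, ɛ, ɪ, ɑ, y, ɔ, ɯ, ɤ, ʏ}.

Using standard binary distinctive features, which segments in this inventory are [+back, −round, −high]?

ʌ, ɑ, ɤ

Eliminate segments failing any feature: /œ, ɛ, ɪ, y, ʏ/ are [−back]; /ɒ, o, ɔ/ are [+round]; /ɯ/ is [+high]. The remaining /ʌ, ɑ, ɤ/ satisfy [+back], [−round], [−high].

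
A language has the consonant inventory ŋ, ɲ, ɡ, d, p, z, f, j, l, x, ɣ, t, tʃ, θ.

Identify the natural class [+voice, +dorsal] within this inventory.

ŋ, ɲ, ɡ, j, ɣ

Checking each segment against [+voice], [+dorsal]: /ŋ/ (velar nasal), /ɲ/ (palatal nasal), /ɡ/ (voiced velar stop), /j/ (palatal glide), /ɣ/ (voiced velar fricative) satisfy every feature; every other segment in the inventory fails at least one.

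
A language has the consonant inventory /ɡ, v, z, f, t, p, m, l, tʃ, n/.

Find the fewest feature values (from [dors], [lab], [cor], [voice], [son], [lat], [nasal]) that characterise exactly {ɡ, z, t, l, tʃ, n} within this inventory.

/ɡ, z, t, l, tʃ, n/ are exactly the [−labial] segments in the inventory, so a single feature suffices.

[−lab]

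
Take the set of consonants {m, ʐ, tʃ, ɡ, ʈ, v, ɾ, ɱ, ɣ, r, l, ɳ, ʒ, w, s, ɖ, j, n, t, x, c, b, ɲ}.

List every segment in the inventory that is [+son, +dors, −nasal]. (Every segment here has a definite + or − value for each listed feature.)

Checking each segment against [+sonorant], [+dorsal], [−nasal]: /w/ (labial-velar glide), /j/ (palatal glide) satisfy every feature; every other segment in the inventory fails at least one.

w, j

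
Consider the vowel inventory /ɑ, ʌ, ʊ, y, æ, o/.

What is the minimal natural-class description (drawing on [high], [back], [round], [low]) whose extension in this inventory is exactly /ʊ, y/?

[+high]

The target set is precisely the extension of [+high] in this inventory.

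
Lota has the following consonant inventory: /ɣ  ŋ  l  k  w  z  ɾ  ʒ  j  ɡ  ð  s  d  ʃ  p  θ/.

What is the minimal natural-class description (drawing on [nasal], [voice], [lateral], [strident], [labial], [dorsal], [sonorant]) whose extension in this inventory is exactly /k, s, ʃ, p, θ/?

/k, s, ʃ, p, θ/ are exactly the [-voice] segments in the inventory, so a single feature suffices.

[-voice]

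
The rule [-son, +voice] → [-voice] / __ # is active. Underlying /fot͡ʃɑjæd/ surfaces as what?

/d/ satisfies [-son, +voice] and sits in __ #. The [-voice] counterpart of the voiced alveolar stop is /t/. Other segments in /fot͡ʃɑjæd/ either fail the structural description or are not in the environment, so the surface form is [fot͡ʃɑjæt].

[fot͡ʃɑjæt]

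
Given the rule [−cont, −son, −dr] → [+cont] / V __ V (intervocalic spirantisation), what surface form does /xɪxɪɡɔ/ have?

[xɪxɪɣɔ]

/ɡ/ satisfies [−cont, −son, −dr] and sits in V __ V. The [+continuant] counterpart of the voiced velar stop is /ɣ/. Other segments in /xɪxɪɡɔ/ either fail the structural description or are not in the environment, so the surface form is [xɪxɪɣɔ].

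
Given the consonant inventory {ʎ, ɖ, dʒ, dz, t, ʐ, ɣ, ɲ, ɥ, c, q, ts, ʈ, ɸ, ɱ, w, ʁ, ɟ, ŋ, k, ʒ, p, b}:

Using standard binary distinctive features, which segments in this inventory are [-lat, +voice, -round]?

The [-lateral] segments are /ɖ, dʒ, dz, t, ʐ, ɣ, ɲ, ɥ, c, q, ts, ʈ, ɸ, ɱ, w, ʁ, ɟ, ŋ, k, ʒ, p, b/.
Of those, [+voice] gives /ɖ, dʒ, dz, ʐ, ɣ, ɲ, ɥ, ɱ, w, ʁ, ɟ, ŋ, ʒ, b/.
Of those, [-round] leaves /ɖ, dʒ, dz, ʐ, ɣ, ɲ, ɱ, ʁ, ɟ, ŋ, ʒ, b/.

ɖ, dʒ, dz, ʐ, ɣ, ɲ, ɱ, ʁ, ɟ, ŋ, ʒ, b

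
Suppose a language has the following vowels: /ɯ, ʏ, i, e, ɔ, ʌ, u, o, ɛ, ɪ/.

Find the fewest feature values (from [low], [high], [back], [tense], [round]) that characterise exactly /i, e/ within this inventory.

[-back, +tense]

/i, e/ are all [-back], [+tense], and no other segment in the inventory matches both values. Dropping any one of them over-generates: [+tense] alone would also admit /ɯ, u, o/; [-back] alone would also admit /ʏ, ɛ, ɪ/. No other single listed feature picks out exactly this set either, so fewer than two features will not do.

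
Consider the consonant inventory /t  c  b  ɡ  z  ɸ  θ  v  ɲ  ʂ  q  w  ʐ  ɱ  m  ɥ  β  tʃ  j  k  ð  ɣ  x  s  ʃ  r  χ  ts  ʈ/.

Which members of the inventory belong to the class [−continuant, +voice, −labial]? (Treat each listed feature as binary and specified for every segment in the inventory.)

ɡ, ɲ

Eliminate segments failing any feature: /t, c, q, tʃ, k, ts, ʈ/ are [−voice]; /b, ɱ, m/ are [+labial]; /z, ɸ, θ, v, ʂ, w, ʐ, ɥ, β, j, ð, ɣ, x, s, ʃ, r, χ/ are [+continuant]. The remaining /ɡ, ɲ/ satisfy [−continuant], [+voice], [−labial].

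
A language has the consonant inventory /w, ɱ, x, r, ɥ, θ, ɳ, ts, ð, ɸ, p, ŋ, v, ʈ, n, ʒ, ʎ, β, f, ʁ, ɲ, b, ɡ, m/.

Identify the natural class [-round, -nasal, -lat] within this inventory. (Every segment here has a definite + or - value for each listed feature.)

Eliminate segments failing any feature: /w, ɥ/ are [+round]; /ɱ, ɳ, ŋ, n, ɲ, m/ are [+nasal]; /ʎ/ is [+lateral]. The remaining /x, r, θ, ts, ð, ɸ, p, v, ʈ, ʒ, β, f, ʁ, b, ɡ/ satisfy [-round], [-nasal], [-lateral].

x, r, θ, ts, ð, ɸ, p, v, ʈ, ʒ, β, f, ʁ, b, ɡ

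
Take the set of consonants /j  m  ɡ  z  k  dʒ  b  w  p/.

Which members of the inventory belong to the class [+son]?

j, m, w

The [+sonorant] segments here are /j, m, w/; the remaining /ɡ, z, k, dʒ, b, p/ are [-sonorant].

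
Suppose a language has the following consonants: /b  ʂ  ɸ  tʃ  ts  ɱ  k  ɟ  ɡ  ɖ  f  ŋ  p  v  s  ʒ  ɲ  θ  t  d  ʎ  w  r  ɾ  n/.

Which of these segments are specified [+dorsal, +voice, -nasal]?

Checking each segment against [+dorsal], [+voice], [-nasal]: /ɟ/ (voiced palatal stop), /ɡ/ (voiced velar stop), /ʎ/ (palatal lateral approximant), /w/ (labial-velar glide) satisfy every feature; every other segment in the inventory fails at least one.

ɟ, ɡ, ʎ, w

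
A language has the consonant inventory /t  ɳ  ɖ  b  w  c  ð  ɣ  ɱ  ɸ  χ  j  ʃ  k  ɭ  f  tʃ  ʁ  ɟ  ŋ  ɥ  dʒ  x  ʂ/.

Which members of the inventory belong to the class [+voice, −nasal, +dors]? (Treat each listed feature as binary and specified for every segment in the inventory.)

w, ɣ, j, ʁ, ɟ, ɥ

Checking each segment against [+voice], [−nasal], [+dorsal]: /w/ (labial-velar glide), /ɣ/ (voiced velar fricative), /j/ (palatal glide), /ʁ/ (voiced uvular fricative), /ɟ/ (voiced palatal stop), /ɥ/ (labial-palatal glide) satisfy every feature; every other segment in the inventory fails at least one.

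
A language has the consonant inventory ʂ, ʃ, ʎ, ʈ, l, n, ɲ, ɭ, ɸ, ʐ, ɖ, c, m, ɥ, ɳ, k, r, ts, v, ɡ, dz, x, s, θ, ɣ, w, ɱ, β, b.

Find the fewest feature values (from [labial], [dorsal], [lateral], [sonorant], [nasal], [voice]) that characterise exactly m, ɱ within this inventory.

[+nasal, +labial]

Every target segment is [+nasal], [+labial]; each remaining inventory member fails at least one of these. Each conjunct is needed — [+labial] alone would also admit /ɸ, ɥ, v, w, …/; [+nasal] alone would also admit /n, ɲ, ɳ/ — and no other single listed feature has exactly this extension, so two is the minimum.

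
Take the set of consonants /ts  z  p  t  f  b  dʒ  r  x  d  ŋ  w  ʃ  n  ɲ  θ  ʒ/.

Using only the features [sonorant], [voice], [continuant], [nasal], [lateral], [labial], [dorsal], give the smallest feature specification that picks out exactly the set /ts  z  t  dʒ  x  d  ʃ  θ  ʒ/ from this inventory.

The class [−sonorant], [−labial] has exactly /ts, z, t, dʒ, x, d, ʃ, θ, ʒ/ as its extension in this inventory. No smaller conjunction from the listed features achieves this: [−labial] alone would also admit /r, ŋ, n, ɲ/; [−sonorant] alone would also admit /p, f, b/; and checking the remaining single features turns up none with this extension.

[−sonorant, −labial]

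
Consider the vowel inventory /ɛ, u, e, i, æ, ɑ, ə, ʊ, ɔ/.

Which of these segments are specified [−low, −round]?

ɛ, e, i, ə

Checking each segment against [−low], [−round]: /ɛ/ (mid front unrounded lax vowel), /e/ (mid front unrounded tense vowel), /i/ (high front unrounded tense vowel), /ə/ (mid central vowel (schwa)) satisfy every feature; every other segment in the inventory fails at least one.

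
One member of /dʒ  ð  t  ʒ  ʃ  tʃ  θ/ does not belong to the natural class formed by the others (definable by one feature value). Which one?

t

/ð, ʃ, tʃ, θ, ʒ, dʒ/ are all [+distributed], but /t/ (voiceless alveolar stop) is [-distributed]. No other single segment can be removed to leave a set sharing one feature value that the removed segment lacks, so /t/ is the odd one out.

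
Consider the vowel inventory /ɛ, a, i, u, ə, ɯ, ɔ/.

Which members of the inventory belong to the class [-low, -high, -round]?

ɛ, ə

Checking each segment against [-low], [-high], [-round]: /ɛ/ (mid front unrounded lax vowel), /ə/ (mid central vowel (schwa)) satisfy every feature; every other segment in the inventory fails at least one.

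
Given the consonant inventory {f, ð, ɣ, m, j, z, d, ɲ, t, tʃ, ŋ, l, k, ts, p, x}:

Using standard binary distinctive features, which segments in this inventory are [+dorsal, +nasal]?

ɲ, ŋ

Eliminate segments failing any feature: /f, ð, m, z, d, t, tʃ, l, ts, p/ are [−dorsal]; /ɣ, j, k, x/ are [−nasal]. The remaining /ɲ, ŋ/ satisfy [+dorsal], [+nasal].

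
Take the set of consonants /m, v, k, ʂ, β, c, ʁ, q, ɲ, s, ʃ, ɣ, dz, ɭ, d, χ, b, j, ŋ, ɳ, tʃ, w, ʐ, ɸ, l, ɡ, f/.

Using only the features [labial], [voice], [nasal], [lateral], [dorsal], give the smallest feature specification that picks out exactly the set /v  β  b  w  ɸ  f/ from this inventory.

Every target segment is [-nasal], [+labial]; each remaining inventory member fails at least one of these. Each conjunct is needed — [+labial] alone would also admit /m/; [-nasal] alone would also admit /k, ʂ, c, ʁ, …/ — and no other single listed feature has exactly this extension, so two is the minimum.

[-nasal, +labial]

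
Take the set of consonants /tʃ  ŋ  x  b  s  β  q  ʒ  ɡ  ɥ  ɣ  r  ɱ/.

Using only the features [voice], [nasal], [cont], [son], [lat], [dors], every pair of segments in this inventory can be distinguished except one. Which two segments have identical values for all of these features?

/ʒ/ (voiced postalveolar fricative) and /β/ (voiced bilabial fricative) are both [+voice], [−nasal], [+continuant], [−sonorant], [−lateral], [−dorsal], so none of the listed features separates them. (They do differ in [strident], [labial] and [coronal], which are not among the given features.) Every other pair in the inventory differs on at least one listed feature.

ʒ, β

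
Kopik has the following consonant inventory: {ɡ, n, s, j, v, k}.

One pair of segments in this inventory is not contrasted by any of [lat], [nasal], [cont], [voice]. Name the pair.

j, v

Both /j/ and /v/ are [-lateral], [-nasal], [+continuant], [+voice]. Since the list omits [sonorant], [labial] and [dorsal] — which do distinguish the palatal glide from the voiced labiodental fricative — this pair collapses; all other pairs remain distinct.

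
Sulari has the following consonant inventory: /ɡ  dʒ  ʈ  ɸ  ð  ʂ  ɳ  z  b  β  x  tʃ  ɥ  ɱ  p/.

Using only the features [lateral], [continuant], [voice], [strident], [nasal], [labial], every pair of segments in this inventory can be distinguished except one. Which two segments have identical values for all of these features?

/β/ (voiced bilabial fricative) and /ɥ/ (labial-palatal glide) are both [−lateral], [+continuant], [+voice], [−strident], [−nasal], [+labial], so none of the listed features separates them. (They do differ in [sonorant], [round] and [dorsal], which are not among the given features.) Every other pair in the inventory differs on at least one listed feature.

β, ɥ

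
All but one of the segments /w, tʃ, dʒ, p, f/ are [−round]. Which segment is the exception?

Every segment except /w/ is [−round]. /w/ (labial-velar glide) is [+round], so it is the exception.

w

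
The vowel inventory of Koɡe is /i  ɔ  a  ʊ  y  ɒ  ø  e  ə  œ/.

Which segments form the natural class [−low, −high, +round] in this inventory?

Checking each segment against [−low], [−high], [+round]: /ɔ/ (mid back rounded lax vowel), /ø/ (mid front rounded tense vowel), /œ/ (mid front rounded lax vowel) satisfy every feature; every other segment in the inventory fails at least one.

ɔ, ø, œ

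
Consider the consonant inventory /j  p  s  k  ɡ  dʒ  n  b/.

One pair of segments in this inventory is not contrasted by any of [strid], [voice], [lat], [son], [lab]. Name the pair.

n, j

/n/ (alveolar nasal) and /j/ (palatal glide) are both [-strident], [+voice], [-lateral], [+sonorant], [-labial], so none of the listed features separates them. (They do differ in [nasal], [continuant] and [dorsal], which are not among the given features.) Every other pair in the inventory differs on at least one listed feature.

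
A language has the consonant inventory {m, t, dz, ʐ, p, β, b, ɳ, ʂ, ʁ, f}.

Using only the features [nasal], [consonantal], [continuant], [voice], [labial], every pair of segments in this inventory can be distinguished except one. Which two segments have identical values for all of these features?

/ʁ/ (voiced uvular fricative) and /ʐ/ (voiced retroflex fricative) are both [−nasal], [+consonantal], [+continuant], [+voice], [−labial], so none of the listed features separates them. (They do differ in [coronal] and [dorsal], which are not among the given features.) Every other pair in the inventory differs on at least one listed feature.

ʁ, ʐ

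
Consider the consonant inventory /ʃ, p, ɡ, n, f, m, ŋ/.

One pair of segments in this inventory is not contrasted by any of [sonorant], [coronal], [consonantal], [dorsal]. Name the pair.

Both /f/ and /p/ are [−sonorant], [−coronal], [+consonantal], [−dorsal]. Since the list omits [continuant] — which does distinguish the voiceless labiodental fricative from the voiceless bilabial stop — this pair collapses; all other pairs remain distinct.

f, p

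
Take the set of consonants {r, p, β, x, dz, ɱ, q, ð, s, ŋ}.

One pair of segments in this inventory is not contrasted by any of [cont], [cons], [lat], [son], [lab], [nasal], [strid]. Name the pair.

On the given features, /x/ and /ð/ have an identical profile: [+continuant], [+consonantal], [−lateral], [−sonorant], [−labial], [−nasal], [−strident]. No other two segments in the inventory coincide on all 7 features. (They do differ in [voice], [coronal] and [dorsal], which are not among the given features.)

x, ð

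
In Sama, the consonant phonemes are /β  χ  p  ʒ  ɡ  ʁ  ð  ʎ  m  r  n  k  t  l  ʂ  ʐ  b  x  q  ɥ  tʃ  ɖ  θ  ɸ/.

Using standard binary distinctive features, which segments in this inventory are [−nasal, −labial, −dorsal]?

ʒ, ð, r, t, l, ʂ, ʐ, tʃ, ɖ, θ

First, the [−nasal] segments are /β, χ, p, ʒ, ɡ, ʁ, ð, ʎ, r, k, t, l, ʂ, ʐ, b, x, q, ɥ, tʃ, ɖ, θ, ɸ/.
Within that set, [−labial] gives /χ, ʒ, ɡ, ʁ, ð, ʎ, r, k, t, l, ʂ, ʐ, x, q, tʃ, ɖ, θ/.
Then [−dorsal] leaves /ʒ, ð, r, t, l, ʂ, ʐ, tʃ, ɖ, θ/.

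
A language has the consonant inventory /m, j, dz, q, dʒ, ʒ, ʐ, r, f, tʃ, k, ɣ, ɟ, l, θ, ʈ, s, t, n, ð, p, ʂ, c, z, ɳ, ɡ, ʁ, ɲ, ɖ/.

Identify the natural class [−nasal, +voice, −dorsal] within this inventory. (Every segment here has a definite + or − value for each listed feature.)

dz, dʒ, ʒ, ʐ, r, l, ð, z, ɖ

Checking each segment against [−nasal], [+voice], [−dorsal]: /dz/ (voiced alveolar affricate), /dʒ/ (voiced postalveolar affricate), /ʒ/ (voiced postalveolar fricative), /ʐ/ (voiced retroflex fricative), /r/ (alveolar trill), /l/ (alveolar lateral approximant), among others, satisfy every feature; every other segment in the inventory fails at least one.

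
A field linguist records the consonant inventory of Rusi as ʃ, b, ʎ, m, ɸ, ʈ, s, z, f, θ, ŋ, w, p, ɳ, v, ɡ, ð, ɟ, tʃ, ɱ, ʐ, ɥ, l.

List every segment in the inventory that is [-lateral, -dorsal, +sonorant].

The [-lateral] segments are /ʃ, b, m, ɸ, ʈ, s, z, f, θ, ŋ, w, p, ɳ, v, ɡ, ð, ɟ, tʃ, ɱ, ʐ, ɥ/.
Of those, [-dorsal] gives /ʃ, b, m, ɸ, ʈ, s, z, f, θ, p, ɳ, v, ð, tʃ, ɱ, ʐ/.
Of those, [+sonorant] leaves /m, ɳ, ɱ/.

m, ɳ, ɱ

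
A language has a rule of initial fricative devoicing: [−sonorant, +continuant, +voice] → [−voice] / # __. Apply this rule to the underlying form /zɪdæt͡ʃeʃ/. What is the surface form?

/z/ satisfies [−sonorant, +continuant, +voice] and sits in # __. The [−voice] counterpart of the voiced alveolar fricative is /s/. Other segments in /zɪdæt͡ʃeʃ/ either fail the structural description or are not in the environment, so the surface form is [sɪdæt͡ʃeʃ].

[sɪdæt͡ʃeʃ]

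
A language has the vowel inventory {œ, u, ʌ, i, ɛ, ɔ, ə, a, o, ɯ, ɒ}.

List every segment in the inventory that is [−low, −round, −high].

Eliminate segments failing any feature: /œ, u, ɔ, o/ are [+round]; /i, ɯ/ are [+high]; /a, ɒ/ are [+low]. The remaining /ʌ, ɛ, ə/ satisfy [−low], [−round], [−high].

ʌ, ɛ, ə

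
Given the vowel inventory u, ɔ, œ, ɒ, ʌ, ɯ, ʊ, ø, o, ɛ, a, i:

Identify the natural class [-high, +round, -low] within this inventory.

ɔ, œ, ø, o

Eliminate segments failing any feature: /u, ɯ, ʊ, i/ are [+high]; /ɒ/ is [+low]; /ʌ, ɛ, a/ are [-round]. The remaining /ɔ, œ, ø, o/ satisfy [-high], [+round], [-low].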